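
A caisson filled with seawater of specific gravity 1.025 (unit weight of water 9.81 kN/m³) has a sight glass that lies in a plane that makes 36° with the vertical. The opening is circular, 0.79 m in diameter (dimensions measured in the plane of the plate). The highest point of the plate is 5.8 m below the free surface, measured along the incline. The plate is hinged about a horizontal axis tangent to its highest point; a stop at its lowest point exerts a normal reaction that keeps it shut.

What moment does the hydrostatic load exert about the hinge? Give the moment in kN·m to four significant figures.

M ≈ 9.913 kN·m

γ = 1.025 × 9.81 = 10.05525 kN/m³.
The plate makes 36° with the vertical, i.e. θ = 90° − 36° = 54° to the horizontal. Measuring y along the incline from the free-surface line, vertical depth h = y·sinθ with sinθ = 0.809017.
The centroid is at the centre, 0.395 m below the top of the plate, so y_c = 5.8 + 0.395 = 6.195 m and h_c = 6.195 × 0.809017 = 5.01186 m.
A = π(0.395)² = 0.490167 m².
Resultant F = γ·h_c·A = 10.05525 × 5.01186 × 0.490167 = 24.7022 kN.
I_c = πr⁴/4 = π × 0.395⁴/4 = 0.0191196 m⁴.
Centre of pressure: y_p = y_c + I_c/(y_c·A) = 6.195 + 0.0191196/(6.195 × 0.490167) = 6.195 + 0.00629642 = 6.2013 m along the plane.
The resultant acts 0.395 + 0.00629642 = 0.401296 m (along the plate) below the hinge at the top edge, so the moment about the hinge is M = F × 0.401296 = 24.7022 × 0.401296 = 9.91289 kN·m.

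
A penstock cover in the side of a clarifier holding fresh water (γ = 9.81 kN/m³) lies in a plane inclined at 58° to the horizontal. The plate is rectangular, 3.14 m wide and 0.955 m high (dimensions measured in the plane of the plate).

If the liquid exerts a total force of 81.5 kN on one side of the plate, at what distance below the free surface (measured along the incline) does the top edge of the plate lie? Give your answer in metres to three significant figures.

γ = 9.81 kN/m³.
A = 3.14 × 0.955 = 2.9987 m².
From F = γ·h_c·A, the centroid depth is h_c = 81.5/(9.81 × 2.9987) = 2.77048 m.
Let θ = 58° be the plate's angle to the horizontal; measure y along the incline from where the plane meets the free surface. Vertical depth h = y·sinθ with sinθ = 0.848048.
Along the incline, y_c = h_c/sinθ = 2.77048/0.848048 = 3.26689 m.
The centroid lies 0.955/2 = 0.4775 m below the top edge, so the top edge sits at y_top = 3.26689 − 0.4775 = 2.78939 m along the incline.

y_top ≈ 2.79 m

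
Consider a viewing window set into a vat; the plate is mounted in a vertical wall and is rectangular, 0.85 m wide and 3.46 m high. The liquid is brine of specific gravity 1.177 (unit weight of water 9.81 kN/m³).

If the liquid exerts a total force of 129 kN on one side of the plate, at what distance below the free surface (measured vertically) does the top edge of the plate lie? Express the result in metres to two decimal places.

d_top ≈ 2.07 m

γ = 1.177 × 9.81 = 11.54637 kN/m³.
A = 0.85 × 3.46 = 2.941 m².
From F = γ·h_c·A, the centroid depth is h_c = 129/(11.54637 × 2.941) = 3.79882 m.
The centroid lies 3.46/2 = 1.73 m below the top edge, so the top edge sits at h_top = 3.79882 − 1.73 = 2.06882 m below the surface.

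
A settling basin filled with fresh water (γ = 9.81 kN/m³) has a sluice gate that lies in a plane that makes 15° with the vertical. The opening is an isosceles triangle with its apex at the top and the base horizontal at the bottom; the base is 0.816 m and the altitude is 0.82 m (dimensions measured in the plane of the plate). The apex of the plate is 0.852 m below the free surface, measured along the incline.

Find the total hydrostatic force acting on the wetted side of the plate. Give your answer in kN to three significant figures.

γ = 9.81 kN/m³.
The plate makes 15° with the vertical, i.e. θ = 90° − 15° = 75° to the horizontal. Measuring y along the incline from the free-surface line, vertical depth h = y·sinθ with sinθ = 0.965926.
With the apex up, the centroid sits 2h/3 = 2 × 0.82/3 = 0.546667 m below the apex, so y_c = 0.852 + 0.546667 = 1.39867 m and h_c = 1.39867 × 0.965926 = 1.35101 m.
A = ½ × 0.816 × 0.82 = 0.33456 m².
Resultant F = γ·h_c·A = 9.81 × 1.35101 × 0.33456 = 4.43406 kN.

F ≈ 4.43 kN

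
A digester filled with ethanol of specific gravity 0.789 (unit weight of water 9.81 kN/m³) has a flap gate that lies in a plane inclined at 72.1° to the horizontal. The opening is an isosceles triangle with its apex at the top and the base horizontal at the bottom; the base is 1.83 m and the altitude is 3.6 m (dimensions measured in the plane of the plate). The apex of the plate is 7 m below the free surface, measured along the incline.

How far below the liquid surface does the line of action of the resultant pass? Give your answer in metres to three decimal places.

γ = 0.789 × 9.81 = 7.74009 kN/m³.
Let θ = 72.1° be the plate's angle to the horizontal; measure y along the incline from where the plane meets the free surface. Vertical depth h = y·sinθ with sinθ = 0.951594.
With the apex up, the centroid sits 2h/3 = 2 × 3.6/3 = 2.4 m below the apex, so y_c = 7 + 2.4 = 9.4 m and h_c = 9.4 × 0.951594 = 8.94498 m.
A = ½ × 1.83 × 3.6 = 3.294 m².
Resultant F = γ·h_c·A = 7.74009 × 8.94498 × 3.294 = 228.06 kN.
I_c = b·h³/36 = 1.83 × 3.6³/36 = 2.37168 m⁴.
Centre of pressure: y_p = y_c + I_c/(y_c·A) = 9.4 + 2.37168/(9.4 × 3.294) = 9.4 + 0.0765957 = 9.4766 m along the plane.
Vertically, h_p = y_p·sinθ = 9.4766 × 0.951594 = 9.01788 m.

h_p = 9.018 m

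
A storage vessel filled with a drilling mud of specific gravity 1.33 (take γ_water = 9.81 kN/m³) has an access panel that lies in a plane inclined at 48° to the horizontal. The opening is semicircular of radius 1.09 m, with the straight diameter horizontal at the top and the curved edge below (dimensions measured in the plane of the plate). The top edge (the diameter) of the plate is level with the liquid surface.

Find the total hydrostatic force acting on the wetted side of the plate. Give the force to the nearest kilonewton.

F ≈ 8 kN

γ = 1.33 × 9.81 = 13.0473 kN/m³.
Let θ = 48° be the plate's angle to the horizontal; measure y along the incline from where the plane meets the free surface. Vertical depth h = y·sinθ with sinθ = 0.743145.
The centroid of a semicircle lies 4r/(3π) = 0.46261 m from the diameter, here below the top edge, so y_c = 0.46261 m and h_c = 0.46261 × 0.743145 = 0.343786 m.
A = πr²/2 = π × 1.09²/2 = 1.86626 m².
Resultant F = γ·h_c·A = 13.0473 × 0.343786 × 1.86626 = 8.37107 kN.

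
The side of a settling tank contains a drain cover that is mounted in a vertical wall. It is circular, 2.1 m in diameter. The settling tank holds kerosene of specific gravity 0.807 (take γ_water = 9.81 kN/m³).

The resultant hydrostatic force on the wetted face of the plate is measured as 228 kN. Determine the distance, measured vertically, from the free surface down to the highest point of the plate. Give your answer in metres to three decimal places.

d_top ≈ 7.265 m

γ = 0.807 × 9.81 = 7.91667 kN/m³.
A = π(1.05)² = 3.46361 m².
From F = γ·h_c·A, the centroid depth is h_c = 228/(7.91667 × 3.46361) = 8.31502 m.
The centroid is at the centre, 1.05 m below the top of the plate, so the highest point sits at h_top = 8.31502 − 1.05 = 7.26502 m below the surface.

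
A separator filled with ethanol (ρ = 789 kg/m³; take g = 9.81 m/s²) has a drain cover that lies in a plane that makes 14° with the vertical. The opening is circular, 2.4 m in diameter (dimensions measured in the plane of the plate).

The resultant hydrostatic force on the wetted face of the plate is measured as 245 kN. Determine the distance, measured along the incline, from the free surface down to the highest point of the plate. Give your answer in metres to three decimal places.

γ = ρg = 789 × 9.81 / 1000 = 7.74009 kN/m³.
A = π(1.2)² = 4.52389 m².
From F = γ·h_c·A, the centroid depth is h_c = 245/(7.74009 × 4.52389) = 6.99694 m.
The plate makes 14° with the vertical, i.e. θ = 90° − 14° = 76° to the horizontal. Measuring y along the incline from the free-surface line, vertical depth h = y·sinθ with sinθ = 0.970296.
Along the incline, y_c = h_c/sinθ = 6.99694/0.970296 = 7.21114 m.
The centroid is at the centre, 1.2 m below the top of the plate, so the highest point sits at y_top = 7.21114 − 1.2 = 6.01114 m along the incline.

y_top ≈ 6.011 m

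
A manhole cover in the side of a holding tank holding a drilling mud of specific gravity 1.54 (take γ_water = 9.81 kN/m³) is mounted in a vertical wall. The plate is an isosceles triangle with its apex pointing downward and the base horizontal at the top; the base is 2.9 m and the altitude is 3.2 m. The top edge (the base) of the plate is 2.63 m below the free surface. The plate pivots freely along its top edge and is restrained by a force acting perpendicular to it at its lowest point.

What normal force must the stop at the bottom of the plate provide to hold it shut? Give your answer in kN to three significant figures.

P ≈ 98.8 kN

γ = 1.54 × 9.81 = 15.1074 kN/m³.
With the apex down, the centroid sits h/3 = 3.2/3 = 1.06667 m below the base (the top edge), so the centroid depth is h_c = 2.63 + 1.06667 = 3.69667 m.
A = ½ × 2.9 × 3.2 = 4.64 m².
Resultant F = γ·h_c·A = 15.1074 × 3.69667 × 4.64 = 259.13 kN.
I_c = b·h³/36 = 2.9 × 3.2³/36 = 2.63964 m⁴.
Centre of pressure: y_p = y_c + I_c/(y_c·A) = 3.69667 + 2.63964/(3.69667 × 4.64) = 3.69667 + 0.153892 = 3.85056 m along the plane.
The resultant acts 1.06667 + 0.153892 = 1.22056 m (along the plate) below the hinge at the top edge, so the moment about the hinge is M = F × 1.22056 = 259.13 × 1.22056 = 316.284 kN·m.
A normal force at the bottom, 3.2 m from the hinge, must supply this moment: P = 316.284/3.2 = 98.8387 kN.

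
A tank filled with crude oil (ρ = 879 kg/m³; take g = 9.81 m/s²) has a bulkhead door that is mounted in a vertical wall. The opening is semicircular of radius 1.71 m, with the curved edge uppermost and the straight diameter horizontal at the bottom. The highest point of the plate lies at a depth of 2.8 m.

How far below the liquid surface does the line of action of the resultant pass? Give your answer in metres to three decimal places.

γ = ρg = 879 × 9.81 / 1000 = 8.62299 kN/m³.
The centroid lies 4r/(3π) = 0.725747 m above the diameter, so r − 4r/(3π) = 1.71 − 0.725747 = 0.984253 m below the topmost point, so the centroid depth is h_c = 2.8 + 0.984253 = 3.78425 m.
A = πr²/2 = π × 1.71²/2 = 4.59317 m².
Resultant F = γ·h_c·A = 8.62299 × 3.78425 × 4.59317 = 149.882 kN.
I_c = (π/8 − 8/(9π))·r⁴ = 0.109757 × 1.71⁴ = 0.938462 m⁴.
Centre of pressure: y_p = y_c + I_c/(y_c·A) = 3.78425 + 0.938462/(3.78425 × 4.59317) = 3.78425 + 0.0539914 = 3.83824 m along the plane.

h_p = 3.838 m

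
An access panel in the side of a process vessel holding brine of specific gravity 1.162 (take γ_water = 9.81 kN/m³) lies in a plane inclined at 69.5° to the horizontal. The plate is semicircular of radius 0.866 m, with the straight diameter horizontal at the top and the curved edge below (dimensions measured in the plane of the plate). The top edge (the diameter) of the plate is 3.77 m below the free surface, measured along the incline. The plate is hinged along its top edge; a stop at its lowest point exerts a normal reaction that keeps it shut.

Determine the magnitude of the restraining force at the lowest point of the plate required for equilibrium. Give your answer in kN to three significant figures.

P ≈ 22.8 kN

γ = 1.162 × 9.81 = 11.39922 kN/m³.
Let θ = 69.5° be the plate's angle to the horizontal; measure y along the incline from where the plane meets the free surface. Vertical depth h = y·sinθ with sinθ = 0.936672.
The centroid of a semicircle lies 4r/(3π) = 0.367542 m from the diameter, here below the top edge, so y_c = 3.77 + 0.367542 = 4.13754 m and h_c = 4.13754 × 0.936672 = 3.87552 m.
A = πr²/2 = π × 0.866²/2 = 1.17803 m².
Resultant F = γ·h_c·A = 11.39922 × 3.87552 × 1.17803 = 52.0429 kN.
I_c = (π/8 − 8/(9π))·r⁴ = 0.109757 × 0.866⁴ = 0.0617311 m⁴.
Centre of pressure: y_p = y_c + I_c/(y_c·A) = 4.13754 + 0.0617311/(4.13754 × 1.17803) = 4.13754 + 0.012665 = 4.15021 m along the plane.
The resultant acts 0.367542 + 0.012665 = 0.380207 m (along the plate) below the hinge at the top edge, so the moment about the hinge is M = F × 0.380207 = 52.0429 × 0.380207 = 19.7871 kN·m.
A normal force at the bottom, 0.866 m from the hinge, must supply this moment: P = 19.7871/0.866 = 22.8488 kN.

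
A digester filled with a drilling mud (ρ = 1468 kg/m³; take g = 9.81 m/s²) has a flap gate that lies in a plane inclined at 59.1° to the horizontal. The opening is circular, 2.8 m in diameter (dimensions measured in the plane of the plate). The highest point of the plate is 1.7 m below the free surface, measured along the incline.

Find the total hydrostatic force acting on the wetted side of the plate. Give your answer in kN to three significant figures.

F ≈ 236 kN

γ = ρg = 1468 × 9.81 / 1000 = 14.40108 kN/m³.
Let θ = 59.1° be the plate's angle to the horizontal; measure y along the incline from where the plane meets the free surface. Vertical depth h = y·sinθ with sinθ = 0.858065.
The centroid is at the centre, 1.4 m below the top of the plate, so y_c = 1.7 + 1.4 = 3.1 m and h_c = 3.1 × 0.858065 = 2.66 m.
A = π(1.4)² = 6.15752 m².
Resultant F = γ·h_c·A = 14.40108 × 2.66 × 6.15752 = 235.875 kN.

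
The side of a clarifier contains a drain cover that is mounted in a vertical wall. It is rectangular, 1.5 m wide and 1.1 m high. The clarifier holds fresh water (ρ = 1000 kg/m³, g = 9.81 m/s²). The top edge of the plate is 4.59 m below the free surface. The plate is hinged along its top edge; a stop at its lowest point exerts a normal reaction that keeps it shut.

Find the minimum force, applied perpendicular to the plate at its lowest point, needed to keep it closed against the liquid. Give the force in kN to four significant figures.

γ = ρg = 1000 × 9.81 = 9810 N/m³ = 9.81 kN/m³.
The centroid lies 1.1/2 = 0.55 m below the top edge, so the centroid depth is h_c = 4.59 + 0.55 = 5.14 m.
A = 1.5 × 1.1 = 1.65 m².
Resultant F = γ·h_c·A = 9.81 × 5.14 × 1.65 = 83.1986 kN.
I_c = b·h³/12 = 1.5 × 1.1³/12 = 0.166375 m⁴.
Centre of pressure: y_p = y_c + I_c/(y_c·A) = 5.14 + 0.166375/(5.14 × 1.65) = 5.14 + 0.0196174 = 5.15962 m along the plane.
The resultant acts 0.55 + 0.0196174 = 0.569617 m (along the plate) below the hinge at the top edge, so the moment about the hinge is M = F × 0.569617 = 83.1986 × 0.569617 = 47.3913 kN·m.
A normal force at the bottom, 1.1 m from the hinge, must supply this moment: P = 47.3913/1.1 = 43.083 kN.

P ≈ 43.08 kN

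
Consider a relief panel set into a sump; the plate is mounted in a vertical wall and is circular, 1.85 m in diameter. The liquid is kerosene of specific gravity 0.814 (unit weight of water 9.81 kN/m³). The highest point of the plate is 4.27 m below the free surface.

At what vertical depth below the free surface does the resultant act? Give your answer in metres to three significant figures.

h_p = 5.24 m

γ = 0.814 × 9.81 = 7.98534 kN/m³.
The centroid is at the centre, 0.925 m below the top of the plate, so the centroid depth is h_c = 4.27 + 0.925 = 5.195 m.
A = π(0.925)² = 2.68803 m².
Resultant F = γ·h_c·A = 7.98534 × 5.195 × 2.68803 = 111.51 kN.
I_c = πr⁴/4 = π × 0.925⁴/4 = 0.574985 m⁴.
Centre of pressure: y_p = y_c + I_c/(y_c·A) = 5.195 + 0.574985/(5.195 × 2.68803) = 5.195 + 0.0411753 = 5.23618 m along the plane.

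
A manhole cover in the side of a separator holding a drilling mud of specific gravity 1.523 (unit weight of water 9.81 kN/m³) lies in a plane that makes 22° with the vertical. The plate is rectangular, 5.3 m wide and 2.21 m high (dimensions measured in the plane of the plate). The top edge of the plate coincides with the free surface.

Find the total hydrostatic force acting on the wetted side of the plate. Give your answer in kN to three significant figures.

γ = 1.523 × 9.81 = 14.94063 kN/m³.
The plate makes 22° with the vertical, i.e. θ = 90° − 22° = 68° to the horizontal. Measuring y along the incline from the free-surface line, vertical depth h = y·sinθ with sinθ = 0.927184.
The centroid lies 2.21/2 = 1.105 m below the top edge, so y_c = 1.105 m and h_c = 1.105 × 0.927184 = 1.02454 m.
A = 5.3 × 2.21 = 11.713 m².
Resultant F = γ·h_c·A = 14.94063 × 1.02454 × 11.713 = 179.294 kN.

F ≈ 179 kN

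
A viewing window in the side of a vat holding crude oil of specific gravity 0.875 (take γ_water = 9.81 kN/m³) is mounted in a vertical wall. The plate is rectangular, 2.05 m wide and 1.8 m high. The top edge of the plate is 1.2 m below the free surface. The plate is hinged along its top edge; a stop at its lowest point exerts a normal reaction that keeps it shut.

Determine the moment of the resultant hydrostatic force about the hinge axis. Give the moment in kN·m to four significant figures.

M ≈ 68.42 kN·m

γ = 0.875 × 9.81 = 8.58375 kN/m³.
The centroid lies 1.8/2 = 0.9 m below the top edge, so the centroid depth is h_c = 1.2 + 0.9 = 2.1 m.
A = 2.05 × 1.8 = 3.69 m².
Resultant F = γ·h_c·A = 8.58375 × 2.1 × 3.69 = 66.5155 kN.
I_c = b·h³/12 = 2.05 × 1.8³/12 = 0.9963 m⁴.
Centre of pressure: y_p = y_c + I_c/(y_c·A) = 2.1 + 0.9963/(2.1 × 3.69) = 2.1 + 0.128571 = 2.22857 m along the plane.
The resultant acts 0.9 + 0.128571 = 1.02857 m (along the plate) below the hinge at the top edge, so the moment about the hinge is M = F × 1.02857 = 66.5155 × 1.02857 = 68.4158 kN·m.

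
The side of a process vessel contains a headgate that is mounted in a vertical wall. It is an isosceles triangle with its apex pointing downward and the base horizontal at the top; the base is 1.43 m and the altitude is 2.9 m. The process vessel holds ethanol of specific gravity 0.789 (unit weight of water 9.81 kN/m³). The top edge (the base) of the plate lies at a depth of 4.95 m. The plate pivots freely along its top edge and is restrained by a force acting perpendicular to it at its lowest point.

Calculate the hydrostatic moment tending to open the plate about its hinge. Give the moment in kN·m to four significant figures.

M ≈ 99.29 kN·m

γ = 0.789 × 9.81 = 7.74009 kN/m³.
With the apex down, the centroid sits h/3 = 2.9/3 = 0.966667 m below the base (the top edge), so the centroid depth is h_c = 4.95 + 0.966667 = 5.91667 m.
A = ½ × 1.43 × 2.9 = 2.0735 m².
Resultant F = γ·h_c·A = 7.74009 × 5.91667 × 2.0735 = 94.9571 kN.
I_c = b·h³/36 = 1.43 × 2.9³/36 = 0.968785 m⁴.
Centre of pressure: y_p = y_c + I_c/(y_c·A) = 5.91667 + 0.968785/(5.91667 × 2.0735) = 5.91667 + 0.0789671 = 5.99564 m along the plane.
The resultant acts 0.966667 + 0.0789671 = 1.04563 m (along the plate) below the hinge at the top edge, so the moment about the hinge is M = F × 1.04563 = 94.9571 × 1.04563 = 99.29 kN·m.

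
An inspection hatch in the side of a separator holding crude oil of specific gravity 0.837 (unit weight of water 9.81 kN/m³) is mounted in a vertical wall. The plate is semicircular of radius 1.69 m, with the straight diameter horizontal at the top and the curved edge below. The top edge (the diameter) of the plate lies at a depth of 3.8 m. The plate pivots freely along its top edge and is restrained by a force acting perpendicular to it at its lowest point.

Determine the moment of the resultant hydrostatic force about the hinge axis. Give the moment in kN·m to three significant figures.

γ = 0.837 × 9.81 = 8.21097 kN/m³.
The centroid of a semicircle lies 4r/(3π) = 0.717258 m from the diameter, here below the top edge, so the centroid depth is h_c = 3.8 + 0.717258 = 4.51726 m.
A = πr²/2 = π × 1.69²/2 = 4.48635 m².
Resultant F = γ·h_c·A = 8.21097 × 4.51726 × 4.48635 = 166.404 kN.
I_c = (π/8 − 8/(9π))·r⁴ = 0.109757 × 1.69⁴ = 0.895322 m⁴.
Centre of pressure: y_p = y_c + I_c/(y_c·A) = 4.51726 + 0.895322/(4.51726 × 4.48635) = 4.51726 + 0.0441785 = 4.56144 m along the plane.
The resultant acts 0.717258 + 0.0441785 = 0.761436 m (along the plate) below the hinge at the top edge, so the moment about the hinge is M = F × 0.761436 = 166.404 × 0.761436 = 126.706 kN·m.

M ≈ 127 kN·m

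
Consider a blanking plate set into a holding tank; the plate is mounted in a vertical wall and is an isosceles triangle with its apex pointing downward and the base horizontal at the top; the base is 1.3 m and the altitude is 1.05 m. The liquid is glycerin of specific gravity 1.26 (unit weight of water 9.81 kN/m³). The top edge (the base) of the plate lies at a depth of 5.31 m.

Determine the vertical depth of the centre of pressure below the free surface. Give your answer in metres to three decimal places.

γ = 1.26 × 9.81 = 12.3606 kN/m³.
With the apex down, the centroid sits h/3 = 1.05/3 = 0.35 m below the base (the top edge), so the centroid depth is h_c = 5.31 + 0.35 = 5.66 m.
A = ½ × 1.3 × 1.05 = 0.6825 m².
Resultant F = γ·h_c·A = 12.3606 × 5.66 × 0.6825 = 47.7484 kN.
I_c = b·h³/36 = 1.3 × 1.05³/36 = 0.0418031 m⁴.
Centre of pressure: y_p = y_c + I_c/(y_c·A) = 5.66 + 0.0418031/(5.66 × 0.6825) = 5.66 + 0.0108215 = 5.67082 m along the plane.

h_p = 5.671 m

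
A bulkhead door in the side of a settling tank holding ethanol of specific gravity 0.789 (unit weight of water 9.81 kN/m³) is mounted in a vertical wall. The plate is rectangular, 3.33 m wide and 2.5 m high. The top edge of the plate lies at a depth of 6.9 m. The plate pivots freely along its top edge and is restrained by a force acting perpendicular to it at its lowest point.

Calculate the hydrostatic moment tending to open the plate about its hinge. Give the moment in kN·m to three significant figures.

γ = 0.789 × 9.81 = 7.74009 kN/m³.
The centroid lies 2.5/2 = 1.25 m below the top edge, so the centroid depth is h_c = 6.9 + 1.25 = 8.15 m.
A = 3.33 × 2.5 = 8.325 m².
Resultant F = γ·h_c·A = 7.74009 × 8.15 × 8.325 = 525.155 kN.
I_c = b·h³/12 = 3.33 × 2.5³/12 = 4.33594 m⁴.
Centre of pressure: y_p = y_c + I_c/(y_c·A) = 8.15 + 4.33594/(8.15 × 8.325) = 8.15 + 0.063906 = 8.21391 m along the plane.
The resultant acts 1.25 + 0.063906 = 1.31391 m (along the plate) below the hinge at the top edge, so the moment about the hinge is M = F × 1.31391 = 525.155 × 1.31391 = 690.006 kN·m.

M ≈ 690 kN·m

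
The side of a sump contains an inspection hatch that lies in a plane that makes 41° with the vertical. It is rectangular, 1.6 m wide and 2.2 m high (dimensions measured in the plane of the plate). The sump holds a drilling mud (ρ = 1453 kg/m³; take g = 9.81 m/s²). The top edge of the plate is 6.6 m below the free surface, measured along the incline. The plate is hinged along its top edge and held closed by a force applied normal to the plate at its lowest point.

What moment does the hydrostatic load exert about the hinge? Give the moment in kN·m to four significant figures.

γ = ρg = 1453 × 9.81 / 1000 = 14.25393 kN/m³.
The plate makes 41° with the vertical, i.e. θ = 90° − 41° = 49° to the horizontal. Measuring y along the incline from the free-surface line, vertical depth h = y·sinθ with sinθ = 0.754710.
The centroid lies 2.2/2 = 1.1 m below the top edge, so y_c = 6.6 + 1.1 = 7.7 m and h_c = 7.7 × 0.754710 = 5.81127 m.
A = 1.6 × 2.2 = 3.52 m².
Resultant F = γ·h_c·A = 14.25393 × 5.81127 × 3.52 = 291.574 kN.
I_c = b·h³/12 = 1.6 × 2.2³/12 = 1.41973 m⁴.
Centre of pressure: y_p = y_c + I_c/(y_c·A) = 7.7 + 1.41973/(7.7 × 3.52) = 7.7 + 0.0523808 = 7.75238 m along the plane.
The resultant acts 1.1 + 0.0523808 = 1.15238 m (along the plate) below the hinge at the top edge, so the moment about the hinge is M = F × 1.15238 = 291.574 × 1.15238 = 336.004 kN·m.

M ≈ 336.0 kN·m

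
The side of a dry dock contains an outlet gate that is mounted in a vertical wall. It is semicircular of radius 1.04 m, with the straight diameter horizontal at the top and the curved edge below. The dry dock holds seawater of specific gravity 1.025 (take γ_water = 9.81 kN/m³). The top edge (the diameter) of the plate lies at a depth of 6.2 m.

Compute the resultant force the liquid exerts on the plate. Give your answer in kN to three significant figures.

F ≈ 113 kN

γ = 1.025 × 9.81 = 10.05525 kN/m³.
The centroid of a semicircle lies 4r/(3π) = 0.44139 m from the diameter, here below the top edge, so the centroid depth is h_c = 6.2 + 0.44139 = 6.64139 m.
A = πr²/2 = π × 1.04²/2 = 1.69897 m².
Resultant F = γ·h_c·A = 10.05525 × 6.64139 × 1.69897 = 113.459 kN.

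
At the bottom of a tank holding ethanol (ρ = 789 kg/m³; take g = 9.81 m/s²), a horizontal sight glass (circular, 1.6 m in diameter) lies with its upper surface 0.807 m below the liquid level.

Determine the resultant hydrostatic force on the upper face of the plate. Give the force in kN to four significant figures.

γ = ρg = 789 × 9.81 / 1000 = 7.74009 kN/m³.
The plate is horizontal, so pressure is uniform at p = γ·h = 7.74009 × 0.807 = 6.24625 kN/m².
A = π(0.8)² = 2.01062 m².
F = p·A = 6.24625 × 2.01062 = 12.5588 kN.

F ≈ 12.56 kN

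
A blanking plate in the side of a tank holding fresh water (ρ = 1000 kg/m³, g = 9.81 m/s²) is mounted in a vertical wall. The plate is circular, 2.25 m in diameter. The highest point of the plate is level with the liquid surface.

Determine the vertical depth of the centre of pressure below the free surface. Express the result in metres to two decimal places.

γ = ρg = 1000 × 9.81 = 9810 N/m³ = 9.81 kN/m³.
The centroid is at the centre, 1.125 m below the top of the plate, so the centroid depth is h_c = 1.125 m.
A = π(1.125)² = 3.97608 m².
Resultant F = γ·h_c·A = 9.81 × 1.125 × 3.97608 = 43.881 kN.
I_c = πr⁴/4 = π × 1.125⁴/4 = 1.25806 m⁴.
Centre of pressure: y_p = y_c + I_c/(y_c·A) = 1.125 + 1.25806/(1.125 × 3.97608) = 1.125 + 0.281251 = 1.40625 m along the plane.

h_p = 1.41 m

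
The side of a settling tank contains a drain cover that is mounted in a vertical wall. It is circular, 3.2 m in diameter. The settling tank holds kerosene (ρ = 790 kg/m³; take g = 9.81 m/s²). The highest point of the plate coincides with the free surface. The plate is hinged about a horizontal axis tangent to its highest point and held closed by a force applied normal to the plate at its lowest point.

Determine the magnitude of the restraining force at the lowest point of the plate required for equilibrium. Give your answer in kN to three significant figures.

P ≈ 62.3 kN

γ = ρg = 790 × 9.81 / 1000 = 7.7499 kN/m³.
The centroid is at the centre, 1.6 m below the top of the plate, so the centroid depth is h_c = 1.6 m.
A = π(1.6)² = 8.04248 m².
Resultant F = γ·h_c·A = 7.7499 × 1.6 × 8.04248 = 99.7255 kN.
I_c = πr⁴/4 = π × 1.6⁴/4 = 5.14719 m⁴.
Centre of pressure: y_p = y_c + I_c/(y_c·A) = 1.6 + 5.14719/(1.6 × 8.04248) = 1.6 + 0.4 = 2 m along the plane.
The resultant acts 1.6 + 0.4 = 2 m (along the plate) below the hinge at the top edge, so the moment about the hinge is M = F × 2 = 99.7255 × 2 = 199.451 kN·m.
A normal force at the bottom, 3.2 m from the hinge, must supply this moment: P = 199.451/3.2 = 62.3284 kN.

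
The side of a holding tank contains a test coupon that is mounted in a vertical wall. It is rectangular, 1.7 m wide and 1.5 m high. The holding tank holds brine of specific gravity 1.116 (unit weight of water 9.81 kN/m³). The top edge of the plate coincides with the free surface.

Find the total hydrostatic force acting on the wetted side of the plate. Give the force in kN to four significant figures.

γ = 1.116 × 9.81 = 10.94796 kN/m³.
The centroid lies 1.5/2 = 0.75 m below the top edge, so the centroid depth is h_c = 0.75 m.
A = 1.7 × 1.5 = 2.55 m².
Resultant F = γ·h_c·A = 10.94796 × 0.75 × 2.55 = 20.938 kN.

F ≈ 20.94 kN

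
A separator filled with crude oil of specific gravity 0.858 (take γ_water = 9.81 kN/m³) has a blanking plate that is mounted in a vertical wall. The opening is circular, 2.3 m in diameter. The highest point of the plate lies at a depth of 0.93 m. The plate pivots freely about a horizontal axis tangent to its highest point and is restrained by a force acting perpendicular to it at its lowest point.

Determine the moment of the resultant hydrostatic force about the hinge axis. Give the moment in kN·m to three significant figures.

γ = 0.858 × 9.81 = 8.41698 kN/m³.
The centroid is at the centre, 1.15 m below the top of the plate, so the centroid depth is h_c = 0.93 + 1.15 = 2.08 m.
A = π(1.15)² = 4.15476 m².
Resultant F = γ·h_c·A = 8.41698 × 2.08 × 4.15476 = 72.7387 kN.
I_c = πr⁴/4 = π × 1.15⁴/4 = 1.37367 m⁴.
Centre of pressure: y_p = y_c + I_c/(y_c·A) = 2.08 + 1.37367/(2.08 × 4.15476) = 2.08 + 0.158955 = 2.23896 m along the plane.
The resultant acts 1.15 + 0.158955 = 1.30895 m (along the plate) below the hinge at the top edge, so the moment about the hinge is M = F × 1.30895 = 72.7387 × 1.30895 = 95.2113 kN·m.

M ≈ 95.2 kN·m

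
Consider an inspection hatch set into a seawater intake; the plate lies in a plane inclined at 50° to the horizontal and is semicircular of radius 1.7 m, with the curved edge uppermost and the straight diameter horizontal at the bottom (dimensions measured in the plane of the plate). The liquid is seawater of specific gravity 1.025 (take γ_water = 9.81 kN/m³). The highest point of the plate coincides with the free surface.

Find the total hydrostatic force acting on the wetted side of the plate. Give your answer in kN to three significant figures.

γ = 1.025 × 9.81 = 10.05525 kN/m³.
Let θ = 50° be the plate's angle to the horizontal; measure y along the incline from where the plane meets the free surface. Vertical depth h = y·sinθ with sinθ = 0.766044.
The centroid lies 4r/(3π) = 0.721502 m above the diameter, so r − 4r/(3π) = 1.7 − 0.721502 = 0.978498 m below the topmost point, so y_c = 0.978498 m and h_c = 0.978498 × 0.766044 = 0.749573 m.
A = πr²/2 = π × 1.7²/2 = 4.5396 m².
Resultant F = γ·h_c·A = 10.05525 × 0.749573 × 4.5396 = 34.2156 kN.

F ≈ 34.2 kN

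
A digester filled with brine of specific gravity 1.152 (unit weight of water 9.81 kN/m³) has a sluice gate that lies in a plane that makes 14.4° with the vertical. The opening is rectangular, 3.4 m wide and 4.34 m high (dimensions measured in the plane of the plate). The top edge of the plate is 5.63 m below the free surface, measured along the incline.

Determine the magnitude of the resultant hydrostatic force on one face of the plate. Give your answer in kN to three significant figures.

γ = 1.152 × 9.81 = 11.30112 kN/m³.
The plate makes 14.4° with the vertical, i.e. θ = 90° − 14.4° = 75.6° to the horizontal. Measuring y along the incline from the free-surface line, vertical depth h = y·sinθ with sinθ = 0.968583.
The centroid lies 4.34/2 = 2.17 m below the top edge, so y_c = 5.63 + 2.17 = 7.8 m and h_c = 7.8 × 0.968583 = 7.55495 m.
A = 3.4 × 4.34 = 14.756 m².
Resultant F = γ·h_c·A = 11.30112 × 7.55495 × 14.756 = 1259.86 kN.

F ≈ 1260 kN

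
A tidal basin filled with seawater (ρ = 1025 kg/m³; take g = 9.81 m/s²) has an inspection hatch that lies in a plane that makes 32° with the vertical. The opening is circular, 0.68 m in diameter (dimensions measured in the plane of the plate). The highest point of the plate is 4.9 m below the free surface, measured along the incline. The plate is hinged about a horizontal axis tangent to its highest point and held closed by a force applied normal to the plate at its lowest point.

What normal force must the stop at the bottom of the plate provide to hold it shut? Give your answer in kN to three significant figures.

P ≈ 8.25 kN

γ = ρg = 1025 × 9.81 / 1000 = 10.05525 kN/m³.
The plate makes 32° with the vertical, i.e. θ = 90° − 32° = 58° to the horizontal. Measuring y along the incline from the free-surface line, vertical depth h = y·sinθ with sinθ = 0.848048.
The centroid is at the centre, 0.34 m below the top of the plate, so y_c = 4.9 + 0.34 = 5.24 m and h_c = 5.24 × 0.848048 = 4.44377 m.
A = π(0.34)² = 0.363168 m².
Resultant F = γ·h_c·A = 10.05525 × 4.44377 × 0.363168 = 16.2275 kN.
I_c = πr⁴/4 = π × 0.34⁴/4 = 0.0104956 m⁴.
Centre of pressure: y_p = y_c + I_c/(y_c·A) = 5.24 + 0.0104956/(5.24 × 0.363168) = 5.24 + 0.00551529 = 5.24552 m along the plane.
The resultant acts 0.34 + 0.00551529 = 0.345515 m (along the plate) below the hinge at the top edge, so the moment about the hinge is M = F × 0.345515 = 16.2275 × 0.345515 = 5.60684 kN·m.
A normal force at the bottom, 0.68 m from the hinge, must supply this moment: P = 5.60684/0.68 = 8.24535 kN.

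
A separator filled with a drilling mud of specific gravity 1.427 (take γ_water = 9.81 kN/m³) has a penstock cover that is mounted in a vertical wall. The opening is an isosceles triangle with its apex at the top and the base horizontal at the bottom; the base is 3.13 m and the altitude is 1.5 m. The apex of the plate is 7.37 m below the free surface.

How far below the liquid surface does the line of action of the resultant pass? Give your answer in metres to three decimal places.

γ = 1.427 × 9.81 = 13.99887 kN/m³.
With the apex up, the centroid sits 2h/3 = 2 × 1.5/3 = 1 m below the apex, so the centroid depth is h_c = 7.37 + 1 = 8.37 m.
A = ½ × 3.13 × 1.5 = 2.3475 m².
Resultant F = γ·h_c·A = 13.99887 × 8.37 × 2.3475 = 275.058 kN.
I_c = b·h³/36 = 3.13 × 1.5³/36 = 0.293437 m⁴.
Centre of pressure: y_p = y_c + I_c/(y_c·A) = 8.37 + 0.293437/(8.37 × 2.3475) = 8.37 + 0.0149343 = 8.38493 m along the plane.

h_p = 8.385 m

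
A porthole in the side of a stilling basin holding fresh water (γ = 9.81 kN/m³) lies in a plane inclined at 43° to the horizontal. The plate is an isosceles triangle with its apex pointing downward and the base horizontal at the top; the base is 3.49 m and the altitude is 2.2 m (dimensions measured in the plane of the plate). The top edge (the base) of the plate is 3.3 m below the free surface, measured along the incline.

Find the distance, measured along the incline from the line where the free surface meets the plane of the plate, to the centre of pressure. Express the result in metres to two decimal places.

γ = 9.81 kN/m³.
Let θ = 43° be the plate's angle to the horizontal; measure y along the incline from where the plane meets the free surface. Vertical depth h = y·sinθ with sinθ = 0.681998.
With the apex down, the centroid sits h/3 = 2.2/3 = 0.733333 m below the base (the top edge), so y_c = 3.3 + 0.733333 = 4.03333 m and h_c = 4.03333 × 0.681998 = 2.75072 m.
A = ½ × 3.49 × 2.2 = 3.839 m².
Resultant F = γ·h_c·A = 9.81 × 2.75072 × 3.839 = 103.594 kN.
I_c = b·h³/36 = 3.49 × 2.2³/36 = 1.03226 m⁴.
Centre of pressure: y_p = y_c + I_c/(y_c·A) = 4.03333 + 1.03226/(4.03333 × 3.839) = 4.03333 + 0.0666664 = 4.1 m along the plane.

y_p = 4.10 m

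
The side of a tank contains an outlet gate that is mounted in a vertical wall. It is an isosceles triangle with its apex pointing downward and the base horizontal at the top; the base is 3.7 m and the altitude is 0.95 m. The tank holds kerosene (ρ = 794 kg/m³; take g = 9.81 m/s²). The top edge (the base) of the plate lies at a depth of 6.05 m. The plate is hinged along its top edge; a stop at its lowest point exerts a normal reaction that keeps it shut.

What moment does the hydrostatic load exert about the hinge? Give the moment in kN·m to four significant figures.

γ = ρg = 794 × 9.81 / 1000 = 7.78914 kN/m³.
With the apex down, the centroid sits h/3 = 0.95/3 = 0.316667 m below the base (the top edge), so the centroid depth is h_c = 6.05 + 0.316667 = 6.36667 m.
A = ½ × 3.7 × 0.95 = 1.7575 m².
Resultant F = γ·h_c·A = 7.78914 × 6.36667 × 1.7575 = 87.156 kN.
I_c = b·h³/36 = 3.7 × 0.95³/36 = 0.0881191 m⁴.
Centre of pressure: y_p = y_c + I_c/(y_c·A) = 6.36667 + 0.0881191/(6.36667 × 1.7575) = 6.36667 + 0.00787521 = 6.37455 m along the plane.
The resultant acts 0.316667 + 0.00787521 = 0.324542 m (along the plate) below the hinge at the top edge, so the moment about the hinge is M = F × 0.324542 = 87.156 × 0.324542 = 28.2858 kN·m.

M ≈ 28.29 kN·m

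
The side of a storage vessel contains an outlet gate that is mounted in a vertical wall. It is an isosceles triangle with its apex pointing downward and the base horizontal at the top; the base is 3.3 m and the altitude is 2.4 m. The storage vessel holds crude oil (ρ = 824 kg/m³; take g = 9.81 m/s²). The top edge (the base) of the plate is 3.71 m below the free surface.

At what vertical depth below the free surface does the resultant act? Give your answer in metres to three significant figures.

γ = ρg = 824 × 9.81 / 1000 = 8.08344 kN/m³.
With the apex down, the centroid sits h/3 = 2.4/3 = 0.8 m below the base (the top edge), so the centroid depth is h_c = 3.71 + 0.8 = 4.51 m.
A = ½ × 3.3 × 2.4 = 3.96 m².
Resultant F = γ·h_c·A = 8.08344 × 4.51 × 3.96 = 144.367 kN.
I_c = b·h³/36 = 3.3 × 2.4³/36 = 1.2672 m⁴.
Centre of pressure: y_p = y_c + I_c/(y_c·A) = 4.51 + 1.2672/(4.51 × 3.96) = 4.51 + 0.0709534 = 4.58095 m along the plane.

h_p = 4.58 m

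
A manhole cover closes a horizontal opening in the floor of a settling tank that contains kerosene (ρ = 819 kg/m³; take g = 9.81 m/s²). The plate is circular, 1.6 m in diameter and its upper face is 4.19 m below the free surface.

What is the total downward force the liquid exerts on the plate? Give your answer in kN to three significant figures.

γ = ρg = 819 × 9.81 / 1000 = 8.03439 kN/m³.
The plate is horizontal, so pressure is uniform at p = γ·h = 8.03439 × 4.19 = 33.6641 kN/m².
A = π(0.8)² = 2.01062 m².
F = p·A = 33.6641 × 2.01062 = 67.6857 kN.

F ≈ 67.7 kN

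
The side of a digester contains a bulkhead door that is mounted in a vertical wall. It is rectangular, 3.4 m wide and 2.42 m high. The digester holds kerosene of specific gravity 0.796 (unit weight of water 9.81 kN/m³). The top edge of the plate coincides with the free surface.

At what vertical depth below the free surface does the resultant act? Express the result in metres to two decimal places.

γ = 0.796 × 9.81 = 7.80876 kN/m³.
The centroid lies 2.42/2 = 1.21 m below the top edge, so the centroid depth is h_c = 1.21 m.
A = 3.4 × 2.42 = 8.228 m².
Resultant F = γ·h_c·A = 7.80876 × 1.21 × 8.228 = 77.7431 kN.
I_c = b·h³/12 = 3.4 × 2.42³/12 = 4.01554 m⁴.
Centre of pressure: y_p = y_c + I_c/(y_c·A) = 1.21 + 4.01554/(1.21 × 8.228) = 1.21 + 0.403334 = 1.61333 m along the plane.

h_p = 1.61 m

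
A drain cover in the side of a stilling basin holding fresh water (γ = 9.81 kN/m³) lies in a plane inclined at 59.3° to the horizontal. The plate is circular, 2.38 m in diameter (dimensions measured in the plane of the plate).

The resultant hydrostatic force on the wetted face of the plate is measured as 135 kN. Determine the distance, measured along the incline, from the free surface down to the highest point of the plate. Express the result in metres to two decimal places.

γ = 9.81 kN/m³.
A = π(1.19)² = 4.44881 m².
From F = γ·h_c·A, the centroid depth is h_c = 135/(9.81 × 4.44881) = 3.09329 m.
Let θ = 59.3° be the plate's angle to the horizontal; measure y along the incline from where the plane meets the free surface. Vertical depth h = y·sinθ with sinθ = 0.859852.
Along the incline, y_c = h_c/sinθ = 3.09329/0.859852 = 3.59747 m.
The centroid is at the centre, 1.19 m below the top of the plate, so the highest point sits at y_top = 3.59747 − 1.19 = 2.40747 m along the incline.

y_top ≈ 2.41 m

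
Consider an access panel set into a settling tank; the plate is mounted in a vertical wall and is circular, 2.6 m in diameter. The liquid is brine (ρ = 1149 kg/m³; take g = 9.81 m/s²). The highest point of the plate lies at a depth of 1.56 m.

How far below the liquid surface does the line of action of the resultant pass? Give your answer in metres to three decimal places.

h_p = 3.008 m

γ = ρg = 1149 × 9.81 / 1000 = 11.27169 kN/m³.
The centroid is at the centre, 1.3 m below the top of the plate, so the centroid depth is h_c = 1.56 + 1.3 = 2.86 m.
A = π(1.3)² = 5.30929 m².
Resultant F = γ·h_c·A = 11.27169 × 2.86 × 5.30929 = 171.156 kN.
I_c = πr⁴/4 = π × 1.3⁴/4 = 2.24318 m⁴.
Centre of pressure: y_p = y_c + I_c/(y_c·A) = 2.86 + 2.24318/(2.86 × 5.30929) = 2.86 + 0.147728 = 3.00773 m along the plane.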